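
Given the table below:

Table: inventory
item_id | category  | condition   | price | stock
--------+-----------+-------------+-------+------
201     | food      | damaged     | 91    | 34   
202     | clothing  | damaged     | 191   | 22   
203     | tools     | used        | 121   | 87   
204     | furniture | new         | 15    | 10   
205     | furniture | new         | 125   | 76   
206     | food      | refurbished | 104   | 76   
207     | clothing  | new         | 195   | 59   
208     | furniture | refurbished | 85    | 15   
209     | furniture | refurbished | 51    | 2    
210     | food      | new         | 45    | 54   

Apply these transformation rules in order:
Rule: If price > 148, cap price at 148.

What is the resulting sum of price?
933

Step 1: 2 records have price > 148
Step 2: These records originally summed to 386
Step 3: After capping: 2 × 148 = 296
Step 4: Unaffected records sum: 637
Step 5: Final sum = 296 + 637 = 933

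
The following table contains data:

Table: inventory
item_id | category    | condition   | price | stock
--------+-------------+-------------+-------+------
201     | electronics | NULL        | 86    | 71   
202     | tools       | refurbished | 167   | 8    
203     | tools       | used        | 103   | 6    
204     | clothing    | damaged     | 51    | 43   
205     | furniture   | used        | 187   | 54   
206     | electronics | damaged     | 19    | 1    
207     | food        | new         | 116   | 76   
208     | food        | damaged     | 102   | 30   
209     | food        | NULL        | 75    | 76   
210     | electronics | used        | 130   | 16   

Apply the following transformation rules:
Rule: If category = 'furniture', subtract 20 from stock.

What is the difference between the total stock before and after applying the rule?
20

Step 1: Original sum of stock = 381
Step 2: 1 records have category = 'furniture'
Step 3: Each affected record changes by -20
Step 4: Total change = 1 × -20 = -20
Step 5: New sum = 381 + -20 = 361
Step 6: Difference = |361 - 381| = 20
        (Sum decreased by 20)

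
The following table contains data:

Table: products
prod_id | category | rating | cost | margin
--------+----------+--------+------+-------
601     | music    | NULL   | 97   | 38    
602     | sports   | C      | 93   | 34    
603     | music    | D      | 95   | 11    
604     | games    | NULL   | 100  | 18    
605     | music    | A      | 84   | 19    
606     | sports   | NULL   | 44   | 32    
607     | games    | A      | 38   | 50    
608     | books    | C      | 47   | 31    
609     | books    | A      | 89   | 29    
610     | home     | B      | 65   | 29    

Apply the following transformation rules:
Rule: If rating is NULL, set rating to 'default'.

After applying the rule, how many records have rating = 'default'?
3

Step 1: Count records where rating IS NULL
Step 2: Found 3 records with NULL rating
Step 3: These records will have rating set to 'default'
Step 4: Records already having rating = 'default': 0
Step 5: Answer: 3 + 0 = 3 records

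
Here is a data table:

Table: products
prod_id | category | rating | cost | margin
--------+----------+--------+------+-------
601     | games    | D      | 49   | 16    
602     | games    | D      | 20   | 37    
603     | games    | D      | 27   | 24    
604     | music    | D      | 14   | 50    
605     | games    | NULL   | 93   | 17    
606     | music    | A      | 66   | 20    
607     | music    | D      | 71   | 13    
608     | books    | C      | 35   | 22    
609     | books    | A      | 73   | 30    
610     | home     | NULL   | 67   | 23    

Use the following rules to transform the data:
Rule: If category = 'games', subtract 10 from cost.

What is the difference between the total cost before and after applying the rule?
40

Step 1: Original sum of cost = 515
Step 2: 4 records have category = 'games'
Step 3: Each affected record changes by -10
Step 4: Total change = 4 × -10 = -40
Step 5: New sum = 515 + -40 = 475
Step 6: Difference = |475 - 515| = 40
        (Sum decreased by 40)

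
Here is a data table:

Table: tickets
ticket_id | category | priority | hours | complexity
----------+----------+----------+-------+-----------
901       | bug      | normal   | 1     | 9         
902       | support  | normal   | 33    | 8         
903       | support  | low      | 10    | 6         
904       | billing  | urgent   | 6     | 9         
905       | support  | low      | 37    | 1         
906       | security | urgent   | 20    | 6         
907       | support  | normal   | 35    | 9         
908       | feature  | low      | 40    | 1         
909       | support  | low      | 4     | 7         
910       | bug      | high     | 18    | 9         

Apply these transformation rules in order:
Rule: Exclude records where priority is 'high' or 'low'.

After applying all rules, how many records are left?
5

Step 1: Count records to exclude
  - 1 (high) + 4 (low) = 5 records
Step 2: Total records: 10
Step 3: Remaining = 10 - 5 = 5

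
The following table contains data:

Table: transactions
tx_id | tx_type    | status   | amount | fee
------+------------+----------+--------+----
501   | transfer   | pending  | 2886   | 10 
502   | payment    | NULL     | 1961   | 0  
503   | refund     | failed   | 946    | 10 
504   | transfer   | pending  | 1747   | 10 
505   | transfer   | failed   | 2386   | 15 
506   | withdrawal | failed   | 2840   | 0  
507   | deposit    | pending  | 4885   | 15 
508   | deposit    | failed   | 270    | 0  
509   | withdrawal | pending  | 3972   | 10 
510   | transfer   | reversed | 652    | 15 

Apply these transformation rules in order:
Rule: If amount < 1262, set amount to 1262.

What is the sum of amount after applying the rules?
24463

Step 1: 3 records have amount < 1262
Step 2: These records originally summed to 1868
Step 3: After setting to minimum: 3 × 1262 = 3786
Step 4: Unaffected records sum: 20677
Step 5: Final sum = 3786 + 20677 = 24463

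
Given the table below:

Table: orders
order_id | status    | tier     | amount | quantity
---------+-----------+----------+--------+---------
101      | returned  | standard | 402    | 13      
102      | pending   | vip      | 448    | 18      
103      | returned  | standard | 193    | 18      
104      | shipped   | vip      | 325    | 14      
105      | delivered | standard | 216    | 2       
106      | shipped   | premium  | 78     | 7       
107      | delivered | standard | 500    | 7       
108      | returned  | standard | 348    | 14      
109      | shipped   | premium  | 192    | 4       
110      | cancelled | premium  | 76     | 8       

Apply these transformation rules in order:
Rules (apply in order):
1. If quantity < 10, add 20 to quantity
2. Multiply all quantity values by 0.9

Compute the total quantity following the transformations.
184.5

Step 1: Apply Rule 1 - Add 20 to records with quantity < 10
  - 5 records affected: 28 + (5 × 20) = 128
  - Unaffected records: 77
  - Sum after Rule 1: 205
Step 2: Apply Rule 2 - Multiply all by 0.9
  - 205 × 0.9 = 184.5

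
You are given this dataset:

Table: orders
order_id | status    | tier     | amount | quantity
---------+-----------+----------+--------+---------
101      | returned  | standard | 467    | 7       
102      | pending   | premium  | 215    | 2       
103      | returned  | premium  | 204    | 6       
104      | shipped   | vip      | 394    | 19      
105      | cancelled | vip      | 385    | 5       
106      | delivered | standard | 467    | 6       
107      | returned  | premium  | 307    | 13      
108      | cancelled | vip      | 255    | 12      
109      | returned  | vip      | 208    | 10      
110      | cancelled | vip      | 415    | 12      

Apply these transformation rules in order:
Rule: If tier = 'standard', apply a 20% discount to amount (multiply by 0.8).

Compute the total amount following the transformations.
3130.2

Step 1: Records with tier = 'standard' have total amount = 934
Step 2: Apply multiplier: 934 × 0.8 = 747.2
Step 3: Other records total: 2383
Step 4: Final sum = 747.2 + 2383 = 3130.2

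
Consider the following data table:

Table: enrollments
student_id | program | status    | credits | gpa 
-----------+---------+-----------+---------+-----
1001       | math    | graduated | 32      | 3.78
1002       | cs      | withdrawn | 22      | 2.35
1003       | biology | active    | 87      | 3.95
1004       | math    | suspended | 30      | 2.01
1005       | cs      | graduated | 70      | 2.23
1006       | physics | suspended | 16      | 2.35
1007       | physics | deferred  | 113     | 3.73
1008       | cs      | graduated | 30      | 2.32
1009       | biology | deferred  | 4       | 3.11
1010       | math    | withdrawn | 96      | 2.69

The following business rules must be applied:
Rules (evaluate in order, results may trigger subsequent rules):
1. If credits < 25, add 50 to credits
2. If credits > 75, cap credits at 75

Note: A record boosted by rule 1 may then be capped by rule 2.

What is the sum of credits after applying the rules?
579

Step 1: Apply rule 1 to records with credits < 25
  - 3 records get bonus of 50
  - Of these, 0 records then exceed 75 and get capped
Step 2: Apply rule 2 to records with credits > 75
  - 3 records (original) are capped
Step 3: Calculate final sum = 579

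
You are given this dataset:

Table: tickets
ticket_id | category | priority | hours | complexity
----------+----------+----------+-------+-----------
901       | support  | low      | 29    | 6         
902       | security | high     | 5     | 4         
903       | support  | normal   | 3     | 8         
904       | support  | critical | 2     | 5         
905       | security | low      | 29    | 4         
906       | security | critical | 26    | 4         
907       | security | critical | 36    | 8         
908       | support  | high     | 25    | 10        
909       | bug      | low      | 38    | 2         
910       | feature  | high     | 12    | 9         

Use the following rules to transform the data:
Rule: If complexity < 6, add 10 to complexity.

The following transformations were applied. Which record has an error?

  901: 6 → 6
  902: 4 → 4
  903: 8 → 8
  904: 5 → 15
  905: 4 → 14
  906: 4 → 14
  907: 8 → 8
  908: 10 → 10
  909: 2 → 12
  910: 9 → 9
Record 902 has an error. The correct transformed value should be 14, not 4.

Step 1: Check each record against the rule
Step 2: Record 902 has complexity = 4
Step 3: Since 4 < 6, the bonus should have been applied
Step 4: Correct value = 14, but claimed value = 4
Conclusion: Record 902 has the error.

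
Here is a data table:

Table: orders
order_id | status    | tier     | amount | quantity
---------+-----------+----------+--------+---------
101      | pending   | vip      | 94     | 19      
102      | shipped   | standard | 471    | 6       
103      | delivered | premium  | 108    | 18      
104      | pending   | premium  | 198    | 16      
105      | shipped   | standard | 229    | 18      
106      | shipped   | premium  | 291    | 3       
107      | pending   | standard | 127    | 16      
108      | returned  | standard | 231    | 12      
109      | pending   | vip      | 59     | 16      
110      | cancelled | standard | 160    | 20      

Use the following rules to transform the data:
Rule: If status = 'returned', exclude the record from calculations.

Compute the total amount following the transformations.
1737

Step 1: Identify records where status = 'returned'
Step 2: The excluded records sum to 231
Step 3: Original total amount = 1968
Step 4: Remaining total = 1968 - 231 = 1737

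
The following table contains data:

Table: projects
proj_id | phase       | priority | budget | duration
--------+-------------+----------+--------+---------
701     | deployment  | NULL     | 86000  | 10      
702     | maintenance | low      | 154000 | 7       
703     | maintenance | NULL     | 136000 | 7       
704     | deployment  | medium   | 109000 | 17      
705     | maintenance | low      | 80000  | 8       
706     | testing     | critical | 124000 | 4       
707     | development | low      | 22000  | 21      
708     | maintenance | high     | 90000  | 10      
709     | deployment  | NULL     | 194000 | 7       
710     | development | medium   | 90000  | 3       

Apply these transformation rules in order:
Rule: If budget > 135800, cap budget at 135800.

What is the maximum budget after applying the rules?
135800

Step 1: Original maximum budget = 194000
Step 2: Apply cap at 135800
Step 3: 3 records had budget > 135800 and were capped
Step 4: Maximum after transformation = 135800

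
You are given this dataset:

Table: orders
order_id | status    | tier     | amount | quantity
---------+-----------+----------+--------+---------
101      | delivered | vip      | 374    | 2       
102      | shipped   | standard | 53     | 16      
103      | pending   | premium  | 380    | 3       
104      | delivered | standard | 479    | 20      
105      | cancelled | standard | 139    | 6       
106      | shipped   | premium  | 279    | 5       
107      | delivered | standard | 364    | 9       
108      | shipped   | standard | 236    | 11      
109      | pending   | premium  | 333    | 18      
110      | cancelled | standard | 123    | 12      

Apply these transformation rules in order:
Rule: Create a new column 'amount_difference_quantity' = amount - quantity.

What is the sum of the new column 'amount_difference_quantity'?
2658

Step 1: For each record, compute amount - quantity
Example calculations:
  374 - 2 = 372
  53 - 16 = 37
  380 - 3 = 377
  ...
Step 2: Sum all derived values
Step 3: Total = 2658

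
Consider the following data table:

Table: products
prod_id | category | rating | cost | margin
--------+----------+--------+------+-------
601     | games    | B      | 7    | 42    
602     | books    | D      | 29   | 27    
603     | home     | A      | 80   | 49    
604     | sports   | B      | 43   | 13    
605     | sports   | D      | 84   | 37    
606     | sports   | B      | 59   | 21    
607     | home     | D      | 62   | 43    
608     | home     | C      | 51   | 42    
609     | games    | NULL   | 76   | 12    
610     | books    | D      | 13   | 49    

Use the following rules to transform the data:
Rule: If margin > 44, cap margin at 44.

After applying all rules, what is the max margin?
44

Step 1: Original maximum margin = 49
Step 2: Apply cap at 44
Step 3: 2 records had margin > 44 and were capped
Step 4: Maximum after transformation = 44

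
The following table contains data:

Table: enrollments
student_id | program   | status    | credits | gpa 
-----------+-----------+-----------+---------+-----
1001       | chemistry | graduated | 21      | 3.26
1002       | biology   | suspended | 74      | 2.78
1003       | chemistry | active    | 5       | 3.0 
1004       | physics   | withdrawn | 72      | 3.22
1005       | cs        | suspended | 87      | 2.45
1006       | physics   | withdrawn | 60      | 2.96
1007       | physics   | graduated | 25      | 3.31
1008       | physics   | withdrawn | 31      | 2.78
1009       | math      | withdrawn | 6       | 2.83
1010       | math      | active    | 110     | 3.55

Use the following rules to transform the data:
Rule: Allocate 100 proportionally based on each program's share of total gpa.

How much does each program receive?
biology: 9.22, chemistry: 20.77, cs: 8.13, math: 21.17, physics: 40.71

Step 1: Calculate total gpa = 30.14
Step 2: Calculate each program's proportion:
  biology: 2.78/30.14 = 9.22% → 9.22
  chemistry: 6.26/30.14 = 20.77% → 20.77
  cs: 2.45/30.14 = 8.13% → 8.13
  math: 6.38/30.14 = 21.17% → 21.17
  physics: 12.27/30.14 = 40.71% → 40.71
Step 3: Verify: sum of allocations ≈ 100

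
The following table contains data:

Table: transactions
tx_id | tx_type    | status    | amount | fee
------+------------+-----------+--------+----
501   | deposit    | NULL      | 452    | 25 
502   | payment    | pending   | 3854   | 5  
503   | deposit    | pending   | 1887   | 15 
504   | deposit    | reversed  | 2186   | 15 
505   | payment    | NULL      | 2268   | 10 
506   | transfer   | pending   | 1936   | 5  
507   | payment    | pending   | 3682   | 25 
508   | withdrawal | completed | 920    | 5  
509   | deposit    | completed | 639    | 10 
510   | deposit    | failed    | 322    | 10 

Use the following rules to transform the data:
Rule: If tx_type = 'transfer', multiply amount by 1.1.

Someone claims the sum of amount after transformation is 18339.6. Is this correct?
Yes, the result is correct.

Step 1: Calculate the correct sum after transformation
Step 2: Apply multiplier 1.1 to records where tx_type = 'transfer'
Step 3: Correct result = 18339.6
Step 4: Claimed result = 18339.6
Step 5: 18339.6 = 18339.6 ✓
Conclusion: The claimed result is correct.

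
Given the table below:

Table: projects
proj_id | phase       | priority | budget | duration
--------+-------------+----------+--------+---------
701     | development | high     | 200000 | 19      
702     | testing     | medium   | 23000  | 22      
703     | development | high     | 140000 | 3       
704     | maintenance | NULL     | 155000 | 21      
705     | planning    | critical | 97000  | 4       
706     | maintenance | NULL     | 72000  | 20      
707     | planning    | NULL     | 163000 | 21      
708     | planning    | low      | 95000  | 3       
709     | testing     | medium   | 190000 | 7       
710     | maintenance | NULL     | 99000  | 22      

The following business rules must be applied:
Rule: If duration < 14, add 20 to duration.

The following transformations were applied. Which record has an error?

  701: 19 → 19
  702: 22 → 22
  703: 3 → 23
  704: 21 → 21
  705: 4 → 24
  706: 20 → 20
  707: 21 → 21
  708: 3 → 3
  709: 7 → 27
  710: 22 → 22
Record 708 has an error. The correct transformed value should be 23, not 3.

Step 1: Check each record against the rule
Step 2: Record 708 has duration = 3
Step 3: Since 3 < 14, the bonus should have been applied
Step 4: Correct value = 23, but claimed value = 3
Conclusion: Record 708 has the error.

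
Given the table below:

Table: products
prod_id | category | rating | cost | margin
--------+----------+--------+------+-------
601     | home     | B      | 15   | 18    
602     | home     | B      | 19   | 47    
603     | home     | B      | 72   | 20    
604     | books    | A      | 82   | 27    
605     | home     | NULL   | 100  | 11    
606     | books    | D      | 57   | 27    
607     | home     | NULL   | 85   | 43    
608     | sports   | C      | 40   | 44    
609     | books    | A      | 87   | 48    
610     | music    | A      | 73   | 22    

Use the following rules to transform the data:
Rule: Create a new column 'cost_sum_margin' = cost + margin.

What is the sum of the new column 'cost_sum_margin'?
937

Step 1: For each record, compute cost + margin
Example calculations:
  15 + 18 = 33
  19 + 47 = 66
  72 + 20 = 92
  ...
Step 2: Sum all derived values
Step 3: Total = 937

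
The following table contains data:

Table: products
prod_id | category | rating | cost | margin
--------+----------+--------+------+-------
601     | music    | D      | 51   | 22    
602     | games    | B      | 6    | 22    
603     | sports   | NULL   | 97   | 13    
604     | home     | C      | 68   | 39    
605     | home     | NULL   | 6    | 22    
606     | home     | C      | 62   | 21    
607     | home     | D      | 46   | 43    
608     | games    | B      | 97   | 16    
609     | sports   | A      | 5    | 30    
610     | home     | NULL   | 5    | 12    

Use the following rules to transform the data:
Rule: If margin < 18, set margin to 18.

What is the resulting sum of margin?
253

Step 1: 3 records have margin < 18
Step 2: These records originally summed to 41
Step 3: After setting to minimum: 3 × 18 = 54
Step 4: Unaffected records sum: 199
Step 5: Final sum = 54 + 199 = 253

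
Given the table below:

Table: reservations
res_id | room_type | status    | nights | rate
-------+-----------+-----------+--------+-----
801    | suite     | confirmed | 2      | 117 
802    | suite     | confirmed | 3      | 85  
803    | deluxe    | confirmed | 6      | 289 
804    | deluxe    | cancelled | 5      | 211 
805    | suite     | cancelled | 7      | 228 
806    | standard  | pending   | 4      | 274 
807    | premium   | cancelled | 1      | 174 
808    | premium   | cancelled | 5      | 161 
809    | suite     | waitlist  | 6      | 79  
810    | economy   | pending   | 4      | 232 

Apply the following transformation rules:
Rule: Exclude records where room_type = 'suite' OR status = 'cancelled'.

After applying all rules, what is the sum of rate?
795

Step 1: Find records where room_type = 'suite' OR status = 'cancelled'
Step 2: 7 records match, summing to 1055
Step 3: Original sum: 1850
Step 4: Remaining sum = 1850 - 1055 = 795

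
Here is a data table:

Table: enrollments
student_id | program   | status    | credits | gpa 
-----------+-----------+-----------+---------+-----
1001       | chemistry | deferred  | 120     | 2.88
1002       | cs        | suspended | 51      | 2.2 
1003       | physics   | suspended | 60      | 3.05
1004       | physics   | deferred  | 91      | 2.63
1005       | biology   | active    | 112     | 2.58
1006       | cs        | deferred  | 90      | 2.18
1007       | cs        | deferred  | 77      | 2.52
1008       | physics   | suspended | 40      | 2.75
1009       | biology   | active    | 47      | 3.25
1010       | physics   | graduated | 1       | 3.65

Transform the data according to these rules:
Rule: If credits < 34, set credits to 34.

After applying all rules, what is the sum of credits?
722

Step 1: 1 records have credits < 34
Step 2: These records originally summed to 1
Step 3: After setting to minimum: 1 × 34 = 34
Step 4: Unaffected records sum: 688
Step 5: Final sum = 34 + 688 = 722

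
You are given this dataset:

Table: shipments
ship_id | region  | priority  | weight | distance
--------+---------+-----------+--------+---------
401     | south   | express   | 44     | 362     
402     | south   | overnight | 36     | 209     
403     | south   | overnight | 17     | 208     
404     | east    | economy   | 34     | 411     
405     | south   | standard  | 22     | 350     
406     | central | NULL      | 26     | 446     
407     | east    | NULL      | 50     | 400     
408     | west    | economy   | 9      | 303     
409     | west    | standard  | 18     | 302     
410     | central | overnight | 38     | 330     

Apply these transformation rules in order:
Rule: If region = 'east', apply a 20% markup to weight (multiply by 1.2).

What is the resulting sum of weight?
310.8

Step 1: Records with region = 'east' have total weight = 84
Step 2: Apply multiplier: 84 × 1.2 = 100.8
Step 3: Other records total: 210
Step 4: Final sum = 100.8 + 210 = 310.8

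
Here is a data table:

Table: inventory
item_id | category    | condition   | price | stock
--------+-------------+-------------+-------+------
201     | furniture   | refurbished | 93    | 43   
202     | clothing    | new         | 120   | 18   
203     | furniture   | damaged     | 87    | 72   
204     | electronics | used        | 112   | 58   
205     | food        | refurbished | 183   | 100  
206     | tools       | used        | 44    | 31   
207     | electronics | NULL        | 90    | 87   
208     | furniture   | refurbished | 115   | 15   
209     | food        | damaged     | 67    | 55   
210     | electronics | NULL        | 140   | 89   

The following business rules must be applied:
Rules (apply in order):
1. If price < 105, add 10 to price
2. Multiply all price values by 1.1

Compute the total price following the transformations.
1211.1

Step 1: Apply Rule 1 - Add 10 to records with price < 105
  - 5 records affected: 381 + (5 × 10) = 431
  - Unaffected records: 670
  - Sum after Rule 1: 1101
Step 2: Apply Rule 2 - Multiply all by 1.1
  - 1101 × 1.1 = 1211.1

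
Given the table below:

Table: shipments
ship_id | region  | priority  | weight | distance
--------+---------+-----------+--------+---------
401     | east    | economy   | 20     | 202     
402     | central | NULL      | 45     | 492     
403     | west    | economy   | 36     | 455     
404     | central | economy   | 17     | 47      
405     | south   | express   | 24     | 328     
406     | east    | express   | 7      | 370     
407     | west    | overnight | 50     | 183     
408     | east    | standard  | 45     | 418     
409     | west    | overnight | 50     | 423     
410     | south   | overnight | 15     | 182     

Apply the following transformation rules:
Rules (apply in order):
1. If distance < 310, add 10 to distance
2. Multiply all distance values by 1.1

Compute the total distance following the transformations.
3454.0

Step 1: Apply Rule 1 - Add 10 to records with distance < 310
  - 4 records affected: 614 + (4 × 10) = 654
  - Unaffected records: 2486
  - Sum after Rule 1: 3140
Step 2: Apply Rule 2 - Multiply all by 1.1
  - 3140 × 1.1 = 3454.0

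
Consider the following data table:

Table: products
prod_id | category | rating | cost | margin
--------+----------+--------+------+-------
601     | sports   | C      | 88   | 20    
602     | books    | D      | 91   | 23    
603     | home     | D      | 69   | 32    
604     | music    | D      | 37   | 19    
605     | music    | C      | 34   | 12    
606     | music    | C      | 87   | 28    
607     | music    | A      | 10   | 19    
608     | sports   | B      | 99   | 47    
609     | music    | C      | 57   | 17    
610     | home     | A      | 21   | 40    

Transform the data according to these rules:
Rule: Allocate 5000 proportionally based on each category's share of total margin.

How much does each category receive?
books: 447.47, home: 1400.78, music: 1848.25, sports: 1303.5

Step 1: Calculate total margin = 257
Step 2: Calculate each category's proportion:
  books: 23/257 = 8.95% → 447.47
  home: 72/257 = 28.02% → 1400.78
  music: 95/257 = 36.96% → 1848.25
  sports: 67/257 = 26.07% → 1303.5
Step 3: Verify: sum of allocations ≈ 5000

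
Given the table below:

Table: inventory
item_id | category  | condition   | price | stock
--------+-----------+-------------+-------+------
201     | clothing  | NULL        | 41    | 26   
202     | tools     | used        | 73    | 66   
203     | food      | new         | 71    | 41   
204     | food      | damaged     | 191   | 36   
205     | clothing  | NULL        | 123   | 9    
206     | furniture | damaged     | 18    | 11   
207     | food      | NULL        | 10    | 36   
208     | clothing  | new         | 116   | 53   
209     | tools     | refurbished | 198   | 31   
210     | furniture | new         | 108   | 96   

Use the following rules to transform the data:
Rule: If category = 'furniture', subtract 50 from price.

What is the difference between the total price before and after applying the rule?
100

Step 1: Original sum of price = 949
Step 2: 2 records have category = 'furniture'
Step 3: Each affected record changes by -50
Step 4: Total change = 2 × -50 = -100
Step 5: New sum = 949 + -100 = 849
Step 6: Difference = |849 - 949| = 100
        (Sum decreased by 100)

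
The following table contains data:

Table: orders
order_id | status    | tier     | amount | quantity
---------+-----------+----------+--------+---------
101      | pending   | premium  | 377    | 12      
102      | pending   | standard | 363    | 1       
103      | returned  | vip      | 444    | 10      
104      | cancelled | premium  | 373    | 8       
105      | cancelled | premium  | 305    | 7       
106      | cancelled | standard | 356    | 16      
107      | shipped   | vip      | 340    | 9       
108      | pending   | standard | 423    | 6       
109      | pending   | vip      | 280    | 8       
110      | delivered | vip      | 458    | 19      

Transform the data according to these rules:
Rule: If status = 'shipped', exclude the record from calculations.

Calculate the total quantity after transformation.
87

Step 1: Identify records where status = 'shipped'
Step 2: The excluded records sum to 9
Step 3: Original total quantity = 96
Step 4: Remaining total = 96 - 9 = 87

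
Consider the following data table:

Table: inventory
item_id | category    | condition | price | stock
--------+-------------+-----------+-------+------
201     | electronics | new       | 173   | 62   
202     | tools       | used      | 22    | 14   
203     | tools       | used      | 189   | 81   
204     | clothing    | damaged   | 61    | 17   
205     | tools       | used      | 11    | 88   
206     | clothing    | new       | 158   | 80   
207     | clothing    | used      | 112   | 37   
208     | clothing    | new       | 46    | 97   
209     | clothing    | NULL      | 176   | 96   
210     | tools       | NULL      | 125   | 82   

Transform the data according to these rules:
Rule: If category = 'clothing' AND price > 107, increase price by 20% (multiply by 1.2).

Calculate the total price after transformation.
1162.2

Step 1: Find records where category = 'clothing' AND price > 107
Step 2: 3 records match, summing to 446
Step 3: After multiplier: 446 × 1.2 = 535.2
Step 4: Unaffected records sum: 627
Step 5: Final sum = 535.2 + 627 = 1162.2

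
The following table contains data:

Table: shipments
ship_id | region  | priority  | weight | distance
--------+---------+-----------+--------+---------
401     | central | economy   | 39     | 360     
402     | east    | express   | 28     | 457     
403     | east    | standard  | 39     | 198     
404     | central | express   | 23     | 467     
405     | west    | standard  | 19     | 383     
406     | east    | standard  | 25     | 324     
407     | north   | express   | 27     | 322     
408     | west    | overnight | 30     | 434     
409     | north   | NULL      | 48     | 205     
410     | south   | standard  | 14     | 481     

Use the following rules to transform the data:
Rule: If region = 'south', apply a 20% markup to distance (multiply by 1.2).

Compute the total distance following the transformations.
3727.2

Step 1: Records with region = 'south' have total distance = 481
Step 2: Apply multiplier: 481 × 1.2 = 577.2
Step 3: Other records total: 3150
Step 4: Final sum = 577.2 + 3150 = 3727.2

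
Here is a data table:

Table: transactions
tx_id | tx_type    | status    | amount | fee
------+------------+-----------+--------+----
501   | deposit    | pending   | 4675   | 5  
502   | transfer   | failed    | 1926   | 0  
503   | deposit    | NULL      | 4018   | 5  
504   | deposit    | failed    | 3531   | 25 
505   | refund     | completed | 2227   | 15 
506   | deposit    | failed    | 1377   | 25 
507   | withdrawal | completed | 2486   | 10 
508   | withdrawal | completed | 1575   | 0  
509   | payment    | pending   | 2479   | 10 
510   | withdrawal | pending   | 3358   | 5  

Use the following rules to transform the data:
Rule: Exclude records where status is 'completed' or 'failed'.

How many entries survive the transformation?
4

Step 1: Count records to exclude
  - 3 (completed) + 3 (failed) = 6 records
Step 2: Total records: 10
Step 3: Remaining = 10 - 6 = 4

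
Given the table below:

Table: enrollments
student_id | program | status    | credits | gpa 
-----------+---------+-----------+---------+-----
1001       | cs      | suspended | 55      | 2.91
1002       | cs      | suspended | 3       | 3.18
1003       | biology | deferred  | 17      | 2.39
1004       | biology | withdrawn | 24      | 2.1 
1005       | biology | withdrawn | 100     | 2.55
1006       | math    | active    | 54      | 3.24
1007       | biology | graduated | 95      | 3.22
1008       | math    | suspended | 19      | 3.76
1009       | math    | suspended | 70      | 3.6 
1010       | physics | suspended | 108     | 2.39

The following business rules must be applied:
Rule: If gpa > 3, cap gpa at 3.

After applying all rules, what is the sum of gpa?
27.34

Step 1: 5 records have gpa > 3
Step 2: These records originally summed to 17.0
Step 3: After capping: 5 × 3 = 15
Step 4: Unaffected records sum: 12.34
Step 5: Final sum = 15 + 12.34 = 27.34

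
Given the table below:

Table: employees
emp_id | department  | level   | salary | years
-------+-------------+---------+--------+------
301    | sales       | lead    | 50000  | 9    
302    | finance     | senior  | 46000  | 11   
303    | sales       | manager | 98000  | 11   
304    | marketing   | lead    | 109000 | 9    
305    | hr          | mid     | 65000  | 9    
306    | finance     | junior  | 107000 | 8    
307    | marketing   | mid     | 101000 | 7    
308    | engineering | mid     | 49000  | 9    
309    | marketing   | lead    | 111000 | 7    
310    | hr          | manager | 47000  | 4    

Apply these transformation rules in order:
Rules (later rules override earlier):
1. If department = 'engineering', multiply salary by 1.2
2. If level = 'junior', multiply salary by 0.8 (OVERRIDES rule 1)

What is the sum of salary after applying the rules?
771400.0

Step 1: Rule 2 takes priority for records with level = 'junior'
  - 1 records: 107000 × 0.8 = 85600.0
Step 2: Rule 1 applies to remaining records with department = 'engineering'
  - 1 records: 49000 × 1.2 = 58800.0
Step 3: Other records unchanged: 627000
Step 4: Final sum = 85600.0 + 58800.0 + 627000 = 771400.0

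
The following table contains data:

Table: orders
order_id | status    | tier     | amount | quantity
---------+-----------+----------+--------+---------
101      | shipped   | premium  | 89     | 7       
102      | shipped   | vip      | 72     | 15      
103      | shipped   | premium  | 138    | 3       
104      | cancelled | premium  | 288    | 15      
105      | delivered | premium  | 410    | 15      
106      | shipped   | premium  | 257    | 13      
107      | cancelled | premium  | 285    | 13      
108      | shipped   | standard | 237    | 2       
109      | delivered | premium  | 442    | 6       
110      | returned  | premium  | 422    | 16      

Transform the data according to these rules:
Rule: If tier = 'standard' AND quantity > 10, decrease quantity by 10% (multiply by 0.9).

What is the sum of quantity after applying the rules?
105

Step 1: Find records where tier = 'standard' AND quantity > 10
Step 2: 0 records match, summing to 0
Step 3: After multiplier: 0 × 0.9 = 0.0
Step 4: Unaffected records sum: 105
Step 5: Final sum = 0.0 + 105 = 105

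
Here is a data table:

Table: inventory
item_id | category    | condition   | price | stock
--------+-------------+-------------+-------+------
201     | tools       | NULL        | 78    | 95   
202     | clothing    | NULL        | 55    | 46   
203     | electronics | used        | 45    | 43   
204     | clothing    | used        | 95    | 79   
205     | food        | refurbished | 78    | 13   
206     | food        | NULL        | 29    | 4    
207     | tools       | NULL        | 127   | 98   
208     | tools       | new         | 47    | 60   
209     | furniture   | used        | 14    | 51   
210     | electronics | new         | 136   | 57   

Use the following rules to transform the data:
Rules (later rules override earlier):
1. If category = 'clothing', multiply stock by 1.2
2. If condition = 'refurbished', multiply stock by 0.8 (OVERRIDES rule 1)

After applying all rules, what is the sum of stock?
568.4

Step 1: Rule 2 takes priority for records with condition = 'refurbished'
  - 1 records: 13 × 0.8 = 10.4
Step 2: Rule 1 applies to remaining records with category = 'clothing'
  - 2 records: 125 × 1.2 = 150.0
Step 3: Other records unchanged: 408
Step 4: Final sum = 10.4 + 150.0 + 408 = 568.4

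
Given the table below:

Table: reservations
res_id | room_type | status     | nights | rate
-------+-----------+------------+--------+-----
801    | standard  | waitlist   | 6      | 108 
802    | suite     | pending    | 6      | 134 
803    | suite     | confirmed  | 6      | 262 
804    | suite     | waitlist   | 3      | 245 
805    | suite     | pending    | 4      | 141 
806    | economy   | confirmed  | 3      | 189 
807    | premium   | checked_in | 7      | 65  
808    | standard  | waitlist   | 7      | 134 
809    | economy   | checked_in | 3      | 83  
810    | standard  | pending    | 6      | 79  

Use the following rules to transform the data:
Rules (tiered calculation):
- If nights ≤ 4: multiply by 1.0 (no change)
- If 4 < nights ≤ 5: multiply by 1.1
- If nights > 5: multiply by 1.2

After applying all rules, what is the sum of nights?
58.6

Step 1: Tier 1 (nights ≤ 4): 4 records, sum = 13 × 1.0 = 13.0
Step 2: Tier 2 (4 < nights ≤ 5): 0 records, sum = 0 × 1.1 = 0.0
Step 3: Tier 3 (nights > 5): 6 records, sum = 38 × 1.2 = 45.6
Step 4: Final sum = 13.0 + 0.0 + 45.6 = 58.6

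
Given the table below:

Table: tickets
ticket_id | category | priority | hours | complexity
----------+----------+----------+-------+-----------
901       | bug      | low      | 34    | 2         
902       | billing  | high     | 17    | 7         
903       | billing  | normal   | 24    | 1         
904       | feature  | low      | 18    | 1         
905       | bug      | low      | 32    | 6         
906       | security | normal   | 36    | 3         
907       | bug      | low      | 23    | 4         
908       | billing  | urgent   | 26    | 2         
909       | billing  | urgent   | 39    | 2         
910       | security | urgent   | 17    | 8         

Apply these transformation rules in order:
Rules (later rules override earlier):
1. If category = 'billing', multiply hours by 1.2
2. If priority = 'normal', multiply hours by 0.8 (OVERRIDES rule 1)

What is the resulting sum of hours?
270.4

Step 1: Rule 2 takes priority for records with priority = 'normal'
  - 2 records: 60 × 0.8 = 48.0
Step 2: Rule 1 applies to remaining records with category = 'billing'
  - 3 records: 82 × 1.2 = 98.4
Step 3: Other records unchanged: 124
Step 4: Final sum = 48.0 + 98.4 + 124 = 270.4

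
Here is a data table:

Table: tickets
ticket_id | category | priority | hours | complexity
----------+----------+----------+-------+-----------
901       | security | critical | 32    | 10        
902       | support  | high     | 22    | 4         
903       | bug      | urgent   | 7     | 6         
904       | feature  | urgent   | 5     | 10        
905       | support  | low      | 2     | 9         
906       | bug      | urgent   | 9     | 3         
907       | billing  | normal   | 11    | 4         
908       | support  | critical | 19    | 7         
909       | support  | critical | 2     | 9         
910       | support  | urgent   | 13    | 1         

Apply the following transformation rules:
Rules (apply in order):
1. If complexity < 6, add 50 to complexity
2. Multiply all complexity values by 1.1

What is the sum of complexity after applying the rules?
289.3

Step 1: Apply Rule 1 - Add 50 to records with complexity < 6
  - 4 records affected: 12 + (4 × 50) = 212
  - Unaffected records: 51
  - Sum after Rule 1: 263
Step 2: Apply Rule 2 - Multiply all by 1.1
  - 263 × 1.1 = 289.3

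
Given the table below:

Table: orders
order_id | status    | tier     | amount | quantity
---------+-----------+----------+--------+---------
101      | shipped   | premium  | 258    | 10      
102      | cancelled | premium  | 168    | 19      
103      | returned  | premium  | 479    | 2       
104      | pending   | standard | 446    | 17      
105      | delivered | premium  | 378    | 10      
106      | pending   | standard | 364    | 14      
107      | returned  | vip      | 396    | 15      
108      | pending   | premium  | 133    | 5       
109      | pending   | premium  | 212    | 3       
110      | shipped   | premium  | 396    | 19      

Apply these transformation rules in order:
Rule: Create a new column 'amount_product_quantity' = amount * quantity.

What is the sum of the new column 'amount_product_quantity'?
37953

Step 1: For each record, compute amount * quantity
Example calculations:
  258 * 10 = 2580
  168 * 19 = 3192
  479 * 2 = 958
  ...
Step 2: Sum all derived values
Step 3: Total = 37953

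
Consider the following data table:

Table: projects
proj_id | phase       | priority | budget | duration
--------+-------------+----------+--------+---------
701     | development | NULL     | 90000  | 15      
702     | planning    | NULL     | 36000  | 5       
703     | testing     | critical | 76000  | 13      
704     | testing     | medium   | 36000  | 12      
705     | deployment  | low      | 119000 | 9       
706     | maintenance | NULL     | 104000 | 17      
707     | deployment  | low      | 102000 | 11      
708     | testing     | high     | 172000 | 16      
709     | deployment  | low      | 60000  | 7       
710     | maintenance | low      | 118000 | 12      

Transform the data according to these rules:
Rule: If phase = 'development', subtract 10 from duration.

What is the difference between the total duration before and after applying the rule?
10

Step 1: Original sum of duration = 117
Step 2: 1 records have phase = 'development'
Step 3: Each affected record changes by -10
Step 4: Total change = 1 × -10 = -10
Step 5: New sum = 117 + -10 = 107
Step 6: Difference = |107 - 117| = 10
        (Sum decreased by 10)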